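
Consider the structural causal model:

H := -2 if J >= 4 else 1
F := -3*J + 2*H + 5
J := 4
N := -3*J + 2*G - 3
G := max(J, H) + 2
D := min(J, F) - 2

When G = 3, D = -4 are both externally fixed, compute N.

Setting G = 3, D = -4 by intervention discards those variables' equations.
N = -3*J + 2*G - 3  [with J=4, G=3]  = -9

-9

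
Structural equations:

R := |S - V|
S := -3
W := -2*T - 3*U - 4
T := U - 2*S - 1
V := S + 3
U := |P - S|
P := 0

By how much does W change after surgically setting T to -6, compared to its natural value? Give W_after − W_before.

Under do(T=-6), the mechanism T := U - 2*S - 1 is discarded; T is fixed at -6.
U = |P - S|  [with P=0, S=-3]  = 3
W = -2*T - 3*U - 4  [with T=-6, U=3]  = -1
Without intervention: U = |P - S|  [with P=0, S=-3]  = 3; T = U - 2*S - 1  [with U=3, S=-3]  = 8; W = -2*T - 3*U - 4  [with T=8, U=3]  = -29.
Change = -1 − (-29) = 28.

28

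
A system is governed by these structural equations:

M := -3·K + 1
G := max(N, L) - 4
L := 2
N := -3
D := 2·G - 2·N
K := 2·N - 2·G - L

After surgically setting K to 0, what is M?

Under do(K=0), the mechanism K := 2·N - 2·G - L is discarded; K is fixed at 0.
M = -3·K + 1  [with K=0]  = 1

1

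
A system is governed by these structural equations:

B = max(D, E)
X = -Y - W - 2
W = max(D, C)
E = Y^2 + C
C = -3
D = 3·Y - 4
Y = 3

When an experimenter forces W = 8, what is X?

-13

Intervening sets W = 8 and removes its equation (W = max(D, C)).
X = -Y - W - 2  [with Y=3, W=8]  = -13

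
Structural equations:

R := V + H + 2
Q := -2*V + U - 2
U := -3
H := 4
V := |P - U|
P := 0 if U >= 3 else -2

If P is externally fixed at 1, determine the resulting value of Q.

The intervention breaks the incoming arrows to P: P := 0 if U >= 3 else -2 no longer applies, and P = 1.
V = |P - U|  [with P=1, U=-3]  = 4
Q = -2*V + U - 2  [with V=4, U=-3]  = -13

-13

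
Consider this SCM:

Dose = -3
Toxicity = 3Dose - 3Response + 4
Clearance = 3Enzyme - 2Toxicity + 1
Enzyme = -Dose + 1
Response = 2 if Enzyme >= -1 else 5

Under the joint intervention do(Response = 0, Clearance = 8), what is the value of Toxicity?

The joint intervention fixes Response = 0, Clearance = 8, removing each variable's own equation.
Toxicity = 3Dose - 3Response + 4  [with Dose=-3, Response=0]  = -5

-5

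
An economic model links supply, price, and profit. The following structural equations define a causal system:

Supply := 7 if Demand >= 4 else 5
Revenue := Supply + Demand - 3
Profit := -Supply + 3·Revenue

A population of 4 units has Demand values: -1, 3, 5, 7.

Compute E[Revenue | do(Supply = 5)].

The intervention sets Supply=5 in all 4 units regardless of Demand. Recomputing Revenue per unit gives 1, 5, 7, 9; average 5.5.

5.5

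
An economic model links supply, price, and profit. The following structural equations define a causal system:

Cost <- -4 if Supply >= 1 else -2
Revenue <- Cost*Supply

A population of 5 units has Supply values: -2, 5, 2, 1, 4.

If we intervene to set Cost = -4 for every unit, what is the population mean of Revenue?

-8

Every unit gets Cost=-4 under the intervention. Revenue values become 8, -20, -8, -4, -16; E[Revenue|do(Cost=-4)] = -8.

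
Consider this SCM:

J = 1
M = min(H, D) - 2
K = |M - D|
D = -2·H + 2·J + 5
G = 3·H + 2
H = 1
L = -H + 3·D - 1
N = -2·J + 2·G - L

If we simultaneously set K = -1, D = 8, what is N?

-14

Setting K = -1, D = 8 by intervention discards those variables' equations.
G = 3·H + 2  [with H=1]  = 5
L = -H + 3·D - 1  [with H=1, D=8]  = 22
N = -2·J + 2·G - L  [with J=1, G=5, L=22]  = -14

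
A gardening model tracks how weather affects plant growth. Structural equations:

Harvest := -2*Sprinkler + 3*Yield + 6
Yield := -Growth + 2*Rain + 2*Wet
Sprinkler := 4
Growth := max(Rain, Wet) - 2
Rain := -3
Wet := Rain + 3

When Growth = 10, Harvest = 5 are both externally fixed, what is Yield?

-16

Setting Growth = 10, Harvest = 5 by intervention discards those variables' equations.
Wet = Rain + 3  [with Rain=-3]  = 0
Yield = -Growth + 2*Rain + 2*Wet  [with Growth=10, Rain=-3, Wet=0]  = -16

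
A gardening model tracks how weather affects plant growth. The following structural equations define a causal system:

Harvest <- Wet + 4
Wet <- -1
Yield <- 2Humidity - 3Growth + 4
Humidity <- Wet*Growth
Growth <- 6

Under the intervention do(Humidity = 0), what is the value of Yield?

-14

The intervention breaks the incoming arrows to Humidity: Humidity <- Wet*Growth no longer applies, and Humidity = 0.
Yield = 2Humidity - 3Growth + 4  [with Humidity=0, Growth=6]  = -14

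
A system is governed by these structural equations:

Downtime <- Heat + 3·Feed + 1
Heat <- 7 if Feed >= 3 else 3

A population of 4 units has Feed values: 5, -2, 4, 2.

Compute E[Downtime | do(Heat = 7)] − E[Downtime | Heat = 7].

Under do(Heat=7), Heat's equation is replaced by Heat=7 for every unit. Per-unit Downtime: 23, 2, 20, 14. Mean = 14.75.
Conditioning on Heat=7 selects the 2 unit(s) with Feed ∈ {5, 4}. Their Downtime values: 23, 20. Mean = 21.5.
Difference = 14.75 − 21.5 = -6.75.

-6.75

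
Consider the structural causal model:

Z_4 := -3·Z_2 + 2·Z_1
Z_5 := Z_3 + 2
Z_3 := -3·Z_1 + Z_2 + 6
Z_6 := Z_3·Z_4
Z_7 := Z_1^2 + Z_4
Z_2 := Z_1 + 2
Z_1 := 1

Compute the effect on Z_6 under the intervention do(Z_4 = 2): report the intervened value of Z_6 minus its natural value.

54

Under do(Z_4=2), the mechanism Z_4 := -3·Z_2 + 2·Z_1 is discarded; Z_4 is fixed at 2.
Z_2 = Z_1 + 2  [with Z_1=1]  = 3
Z_3 = -3·Z_1 + Z_2 + 6  [with Z_1=1, Z_2=3]  = 6
Z_6 = Z_3·Z_4  [with Z_3=6, Z_4=2]  = 12
Without intervention: Z_2 = Z_1 + 2  [with Z_1=1]  = 3; Z_3 = -3·Z_1 + Z_2 + 6  [with Z_1=1, Z_2=3]  = 6; Z_4 = -3·Z_2 + 2·Z_1  [with Z_2=3, Z_1=1]  = -7; Z_6 = Z_3·Z_4  [with Z_3=6, Z_4=-7]  = -42.
Change = 12 − (-42) = 54.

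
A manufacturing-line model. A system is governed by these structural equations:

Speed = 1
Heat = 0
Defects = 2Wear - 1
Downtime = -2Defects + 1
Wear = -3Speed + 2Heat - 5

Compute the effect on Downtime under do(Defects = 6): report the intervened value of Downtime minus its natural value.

Intervening sets Defects = 6 and removes its equation (Defects = 2Wear - 1).
Downtime = -2Defects + 1  [with Defects=6]  = -11
Without intervention: Wear = -3Speed + 2Heat - 5  [with Speed=1, Heat=0]  = -8; Defects = 2Wear - 1  [with Wear=-8]  = -17; Downtime = -2Defects + 1  [with Defects=-17]  = 35.
Change = -11 − 35 = -46.

-46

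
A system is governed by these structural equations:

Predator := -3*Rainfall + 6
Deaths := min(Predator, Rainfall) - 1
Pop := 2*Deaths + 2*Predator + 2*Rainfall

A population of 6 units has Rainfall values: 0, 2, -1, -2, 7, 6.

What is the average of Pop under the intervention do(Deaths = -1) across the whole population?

2

The intervention sets Deaths=-1 in all 6 units regardless of Rainfall. Recomputing Pop per unit gives 10, 2, 14, 18, -18, -14; average 2.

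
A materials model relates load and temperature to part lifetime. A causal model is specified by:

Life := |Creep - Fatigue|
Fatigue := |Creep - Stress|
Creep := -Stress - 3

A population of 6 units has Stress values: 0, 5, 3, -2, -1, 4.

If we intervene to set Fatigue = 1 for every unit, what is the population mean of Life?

Every unit gets Fatigue=1 under the intervention. Life values become 4, 9, 7, 2, 3, 8; E[Life|do(Fatigue=1)] = 5.5.

5.5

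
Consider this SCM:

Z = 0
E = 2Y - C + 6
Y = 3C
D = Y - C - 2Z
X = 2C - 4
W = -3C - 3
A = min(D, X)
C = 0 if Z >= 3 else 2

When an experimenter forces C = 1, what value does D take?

2

Under do(C=1), the mechanism C = 0 if Z >= 3 else 2 is discarded; C is fixed at 1.
Y = 3C  [with C=1]  = 3
D = Y - C - 2Z  [with Y=3, C=1, Z=0]  = 2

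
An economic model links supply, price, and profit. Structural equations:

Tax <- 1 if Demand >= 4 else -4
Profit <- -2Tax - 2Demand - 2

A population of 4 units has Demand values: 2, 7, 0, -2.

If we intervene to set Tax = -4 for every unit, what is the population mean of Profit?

do(Tax=-4) breaks Tax's dependence on Demand. With Tax=-4 fixed, Profit across the units is 2, -8, 6, 10, mean 2.5.

2.5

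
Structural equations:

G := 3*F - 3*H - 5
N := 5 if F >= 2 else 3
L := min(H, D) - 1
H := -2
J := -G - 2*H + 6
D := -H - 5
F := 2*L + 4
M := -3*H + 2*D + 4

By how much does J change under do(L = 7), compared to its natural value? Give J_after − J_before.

The intervention breaks the incoming arrows to L: L := min(H, D) - 1 no longer applies, and L = 7.
F = 2*L + 4  [with L=7]  = 18
G = 3*F - 3*H - 5  [with F=18, H=-2]  = 55
J = -G - 2*H + 6  [with G=55, H=-2]  = -45
Without intervention: D = -H - 5  [with H=-2]  = -3; L = min(H, D) - 1  [with H=-2, D=-3]  = -4; F = 2*L + 4  [with L=-4]  = -4; G = 3*F - 3*H - 5  [with F=-4, H=-2]  = -11; J = -G - 2*H + 6  [with G=-11, H=-2]  = 21.
Change = -45 − 21 = -66.

-66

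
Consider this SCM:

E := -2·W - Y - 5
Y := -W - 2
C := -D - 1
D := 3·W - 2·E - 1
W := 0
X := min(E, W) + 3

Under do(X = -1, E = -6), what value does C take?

Under do(X = -1, E = -6), each intervened variable's structural equation is replaced by its fixed value.
D = 3·W - 2·E - 1  [with W=0, E=-6]  = 11
C = -D - 1  [with D=11]  = -12

-12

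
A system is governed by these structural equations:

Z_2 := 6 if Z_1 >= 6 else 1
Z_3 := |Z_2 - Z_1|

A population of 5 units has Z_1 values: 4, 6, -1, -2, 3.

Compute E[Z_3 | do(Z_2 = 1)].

3

The intervention sets Z_2=1 in all 5 units regardless of Z_1. Recomputing Z_3 per unit gives 3, 5, 2, 3, 2; average 3.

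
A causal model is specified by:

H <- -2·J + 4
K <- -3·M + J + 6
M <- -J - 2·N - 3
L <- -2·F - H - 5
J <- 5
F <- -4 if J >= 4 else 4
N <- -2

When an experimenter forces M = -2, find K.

17

The intervention breaks the incoming arrows to M: M <- -J - 2·N - 3 no longer applies, and M = -2.
K = -3·M + J + 6  [with M=-2, J=5]  = 17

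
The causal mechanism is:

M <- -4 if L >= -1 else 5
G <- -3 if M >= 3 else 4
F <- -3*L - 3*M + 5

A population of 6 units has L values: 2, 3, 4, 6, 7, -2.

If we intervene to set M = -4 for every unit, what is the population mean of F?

7

do(M=-4) breaks M's dependence on L. With M=-4 fixed, F across the units is 11, 8, 5, -1, -4, 23, mean 7.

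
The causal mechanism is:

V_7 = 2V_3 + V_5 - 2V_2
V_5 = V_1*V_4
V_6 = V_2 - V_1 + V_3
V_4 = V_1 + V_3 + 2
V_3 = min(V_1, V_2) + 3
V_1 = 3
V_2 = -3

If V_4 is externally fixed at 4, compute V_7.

The intervention breaks the incoming arrows to V_4: V_4 = V_1 + V_3 + 2 no longer applies, and V_4 = 4.
V_3 = min(V_1, V_2) + 3  [with V_1=3, V_2=-3]  = 0
V_5 = V_1*V_4  [with V_1=3, V_4=4]  = 12
V_7 = 2V_3 + V_5 - 2V_2  [with V_3=0, V_5=12, V_2=-3]  = 18

18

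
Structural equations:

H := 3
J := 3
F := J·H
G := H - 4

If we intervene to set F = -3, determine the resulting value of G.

The intervention breaks the incoming arrows to F: F := J·H no longer applies, and F = -3.
G is not downstream of the intervention, so its value is determined by the original equations.
G = H - 4  [with H=3]  = -1

-1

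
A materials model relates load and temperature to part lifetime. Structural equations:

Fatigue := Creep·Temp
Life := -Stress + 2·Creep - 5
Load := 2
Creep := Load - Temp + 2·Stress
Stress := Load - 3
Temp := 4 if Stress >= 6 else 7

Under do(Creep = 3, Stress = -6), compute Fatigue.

The joint intervention fixes Creep = 3, Stress = -6, removing each variable's own equation.
Temp = 4 if Stress >= 6 else 7  [with Stress=-6]  = 7
Fatigue = Creep·Temp  [with Creep=3, Temp=7]  = 21

21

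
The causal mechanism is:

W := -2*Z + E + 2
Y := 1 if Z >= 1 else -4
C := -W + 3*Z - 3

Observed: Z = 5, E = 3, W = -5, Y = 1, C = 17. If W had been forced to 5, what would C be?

7

do(W=5) replaces the equation W := -2*Z + E + 2 with the constant W = 5.
C = -W + 3*Z - 3  [with W=5, Z=5]  = 7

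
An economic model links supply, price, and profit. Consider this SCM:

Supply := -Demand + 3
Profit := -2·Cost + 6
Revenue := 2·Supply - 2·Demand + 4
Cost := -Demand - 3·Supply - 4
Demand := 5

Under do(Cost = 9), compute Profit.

do(Cost=9) replaces the equation Cost := -Demand - 3·Supply - 4 with the constant Cost = 9.
Profit = -2·Cost + 6  [with Cost=9]  = -12

-12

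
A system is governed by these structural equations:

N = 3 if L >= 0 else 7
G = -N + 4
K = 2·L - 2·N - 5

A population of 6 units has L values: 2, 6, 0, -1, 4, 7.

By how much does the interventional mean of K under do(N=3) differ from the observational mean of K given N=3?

-1.6

Under do(N=3), N's equation is replaced by N=3 for every unit. Per-unit K: -7, 1, -11, -13, -3, 3. Mean = -5.
E[K|N=3] averages over only the 5 units with N=3 (L = 2, 6, 0, 4, 7): K = -7, 1, -11, -3, 3, mean -3.4.
Difference = -5 − (-3.4) = -1.6.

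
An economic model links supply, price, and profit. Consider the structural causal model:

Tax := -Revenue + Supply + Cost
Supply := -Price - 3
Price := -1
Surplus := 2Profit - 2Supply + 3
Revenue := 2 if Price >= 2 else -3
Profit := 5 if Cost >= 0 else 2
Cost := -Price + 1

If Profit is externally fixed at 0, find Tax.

3

do(Profit=0) replaces the equation Profit := 5 if Cost >= 0 else 2 with the constant Profit = 0.
Since Tax is not a descendant of the intervened variable, it is unaffected.
Supply = -Price - 3  [with Price=-1]  = -2
Cost = -Price + 1  [with Price=-1]  = 2
Revenue = 2 if Price >= 2 else -3  [with Price=-1]  = -3
Tax = -Revenue + Supply + Cost  [with Revenue=-3, Supply=-2, Cost=2]  = 3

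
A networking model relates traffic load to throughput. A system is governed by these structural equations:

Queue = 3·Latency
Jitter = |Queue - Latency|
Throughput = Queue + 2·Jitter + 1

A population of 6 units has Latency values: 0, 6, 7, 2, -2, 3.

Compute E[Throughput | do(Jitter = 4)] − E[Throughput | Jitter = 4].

Every unit gets Jitter=4 under the intervention. Throughput values become 9, 27, 30, 15, 3, 18; E[Throughput|do(Jitter=4)] = 17.
Conditioning on Jitter=4 selects the 2 unit(s) with Latency ∈ {2, -2}. Their Throughput values: 15, 3. Mean = 9.
Difference = 17 − 9 = 8.

8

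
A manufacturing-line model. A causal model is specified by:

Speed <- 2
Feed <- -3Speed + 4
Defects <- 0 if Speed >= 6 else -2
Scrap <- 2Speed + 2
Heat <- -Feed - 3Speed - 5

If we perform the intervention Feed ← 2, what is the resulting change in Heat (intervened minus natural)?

-4

The intervention breaks the incoming arrows to Feed: Feed <- -3Speed + 4 no longer applies, and Feed = 2.
Heat = -Feed - 3Speed - 5  [with Feed=2, Speed=2]  = -13
Without intervention: Feed = -3Speed + 4  [with Speed=2]  = -2; Heat = -Feed - 3Speed - 5  [with Feed=-2, Speed=2]  = -9.
Change = -13 − (-9) = -4.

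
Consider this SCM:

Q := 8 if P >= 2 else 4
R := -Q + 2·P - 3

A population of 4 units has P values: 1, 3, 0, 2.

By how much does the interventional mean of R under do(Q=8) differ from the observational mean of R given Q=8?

-2

Under do(Q=8), Q's equation is replaced by Q=8 for every unit. Per-unit R: -9, -5, -11, -7. Mean = -8.
Conditioning on Q=8 selects the 2 unit(s) with P ∈ {3, 2}. Their R values: -5, -7. Mean = -6.
Difference = -8 − (-6) = -2.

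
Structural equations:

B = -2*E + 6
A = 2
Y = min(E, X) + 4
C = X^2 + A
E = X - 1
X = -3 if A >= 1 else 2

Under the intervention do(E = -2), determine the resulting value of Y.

1

The intervention breaks the incoming arrows to E: E = X - 1 no longer applies, and E = -2.
X = -3 if A >= 1 else 2  [with A=2]  = -3
Y = min(E, X) + 4  [with E=-2, X=-3]  = 1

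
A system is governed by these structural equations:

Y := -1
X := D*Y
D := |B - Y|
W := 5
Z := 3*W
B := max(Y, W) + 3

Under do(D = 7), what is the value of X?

Under do(D=7), the mechanism D := |B - Y| is discarded; D is fixed at 7.
X = D*Y  [with D=7, Y=-1]  = -7

-7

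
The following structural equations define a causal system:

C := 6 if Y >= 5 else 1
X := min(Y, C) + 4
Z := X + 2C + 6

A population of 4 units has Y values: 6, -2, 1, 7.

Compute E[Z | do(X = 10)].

23

Under do(X=10), X's equation is replaced by X=10 for every unit. Per-unit Z: 28, 18, 18, 28. Mean = 23.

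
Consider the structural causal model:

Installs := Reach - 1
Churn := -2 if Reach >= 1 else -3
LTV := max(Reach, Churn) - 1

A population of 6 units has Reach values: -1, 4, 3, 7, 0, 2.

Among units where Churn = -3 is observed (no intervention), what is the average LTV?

-1.5

Observing Churn=-3 restricts to units where Churn's equation naturally yields -3: Reach ∈ {-1, 0}. In that subpopulation LTV = -2, -1, mean -1.5.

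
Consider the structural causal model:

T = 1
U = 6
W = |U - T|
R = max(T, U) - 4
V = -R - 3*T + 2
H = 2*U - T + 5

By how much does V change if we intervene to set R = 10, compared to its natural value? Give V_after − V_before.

-8

Under do(R=10), the mechanism R = max(T, U) - 4 is discarded; R is fixed at 10.
V = -R - 3*T + 2  [with R=10, T=1]  = -11
Without intervention: R = max(T, U) - 4  [with T=1, U=6]  = 2; V = -R - 3*T + 2  [with R=2, T=1]  = -3.
Change = -11 − (-3) = -8.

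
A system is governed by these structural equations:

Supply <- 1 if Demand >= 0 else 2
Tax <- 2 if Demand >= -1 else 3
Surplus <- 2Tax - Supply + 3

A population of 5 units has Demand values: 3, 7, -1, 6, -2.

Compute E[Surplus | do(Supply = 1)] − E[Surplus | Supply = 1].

0.4

Under do(Supply=1), Supply's equation is replaced by Supply=1 for every unit. Per-unit Surplus: 6, 6, 6, 6, 8. Mean = 6.4.
E[Surplus|Supply=1] averages over only the 3 units with Supply=1 (Demand = 3, 7, 6): Surplus = 6, 6, 6, mean 6.
Difference = 6.4 − 6 = 0.4.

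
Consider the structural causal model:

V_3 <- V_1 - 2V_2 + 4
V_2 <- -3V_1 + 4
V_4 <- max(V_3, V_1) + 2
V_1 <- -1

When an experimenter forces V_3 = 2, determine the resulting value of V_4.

4

The intervention breaks the incoming arrows to V_3: V_3 <- V_1 - 2V_2 + 4 no longer applies, and V_3 = 2.
V_4 = max(V_3, V_1) + 2  [with V_3=2, V_1=-1]  = 4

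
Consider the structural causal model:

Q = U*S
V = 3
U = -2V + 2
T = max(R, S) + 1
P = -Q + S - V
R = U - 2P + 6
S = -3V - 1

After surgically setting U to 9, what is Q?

-90

The intervention breaks the incoming arrows to U: U = -2V + 2 no longer applies, and U = 9.
S = -3V - 1  [with V=3]  = -10
Q = U*S  [with U=9, S=-10]  = -90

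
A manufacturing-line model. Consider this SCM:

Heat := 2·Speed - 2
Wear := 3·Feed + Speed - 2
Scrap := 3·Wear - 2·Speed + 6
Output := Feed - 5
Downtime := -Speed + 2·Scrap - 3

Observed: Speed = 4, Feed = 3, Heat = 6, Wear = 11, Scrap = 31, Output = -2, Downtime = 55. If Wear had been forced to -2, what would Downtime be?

The intervention breaks the incoming arrows to Wear: Wear := 3·Feed + Speed - 2 no longer applies, and Wear = -2.
Scrap = 3·Wear - 2·Speed + 6  [with Wear=-2, Speed=4]  = -8
Downtime = -Speed + 2·Scrap - 3  [with Speed=4, Scrap=-8]  = -23

-23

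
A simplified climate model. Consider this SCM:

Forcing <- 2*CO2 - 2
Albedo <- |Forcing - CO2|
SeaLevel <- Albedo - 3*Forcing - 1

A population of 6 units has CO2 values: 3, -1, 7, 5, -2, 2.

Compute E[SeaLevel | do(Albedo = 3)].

The intervention sets Albedo=3 in all 6 units regardless of CO2. Recomputing SeaLevel per unit gives -10, 14, -34, -22, 20, -4; average -6.

-6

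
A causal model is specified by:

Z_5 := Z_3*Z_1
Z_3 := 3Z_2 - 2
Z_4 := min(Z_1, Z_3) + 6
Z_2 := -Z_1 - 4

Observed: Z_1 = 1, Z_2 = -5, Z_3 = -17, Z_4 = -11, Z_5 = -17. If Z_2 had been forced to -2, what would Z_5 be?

-8

do(Z_2=-2) replaces the equation Z_2 := -Z_1 - 4 with the constant Z_2 = -2.
Z_3 = 3Z_2 - 2  [with Z_2=-2]  = -8
Z_5 = Z_3*Z_1  [with Z_3=-8, Z_1=1]  = -8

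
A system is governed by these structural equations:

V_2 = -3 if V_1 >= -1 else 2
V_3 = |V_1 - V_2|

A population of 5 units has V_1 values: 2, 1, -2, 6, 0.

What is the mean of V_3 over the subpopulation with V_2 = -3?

Conditioning on V_2=-3 selects the 4 unit(s) with V_1 ∈ {2, 1, 6, 0}. Their V_3 values: 5, 4, 9, 3. Mean = 5.25.

5.25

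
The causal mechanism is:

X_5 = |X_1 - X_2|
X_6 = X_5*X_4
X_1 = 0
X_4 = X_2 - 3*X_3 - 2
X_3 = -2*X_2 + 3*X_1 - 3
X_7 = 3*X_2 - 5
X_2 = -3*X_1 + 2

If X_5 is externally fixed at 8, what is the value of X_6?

The intervention breaks the incoming arrows to X_5: X_5 = |X_1 - X_2| no longer applies, and X_5 = 8.
X_2 = -3*X_1 + 2  [with X_1=0]  = 2
X_3 = -2*X_2 + 3*X_1 - 3  [with X_2=2, X_1=0]  = -7
X_4 = X_2 - 3*X_3 - 2  [with X_2=2, X_3=-7]  = 21
X_6 = X_5*X_4  [with X_5=8, X_4=21]  = 168

168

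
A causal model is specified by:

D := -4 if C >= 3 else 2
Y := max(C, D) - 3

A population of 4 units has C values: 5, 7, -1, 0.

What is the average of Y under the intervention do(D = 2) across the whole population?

Every unit gets D=2 under the intervention. Y values become 2, 4, -1, -1; E[Y|do(D=2)] = 1.

1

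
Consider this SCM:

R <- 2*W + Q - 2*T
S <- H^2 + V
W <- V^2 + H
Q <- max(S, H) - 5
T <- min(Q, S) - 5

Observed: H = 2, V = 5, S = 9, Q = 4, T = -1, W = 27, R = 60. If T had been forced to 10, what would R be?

38

Under do(T=10), the mechanism T <- min(Q, S) - 5 is discarded; T is fixed at 10.
S = H^2 + V  [with H=2, V=5]  = 9
Q = max(S, H) - 5  [with S=9, H=2]  = 4
W = V^2 + H  [with V=5, H=2]  = 27
R = 2*W + Q - 2*T  [with W=27, Q=4, T=10]  = 38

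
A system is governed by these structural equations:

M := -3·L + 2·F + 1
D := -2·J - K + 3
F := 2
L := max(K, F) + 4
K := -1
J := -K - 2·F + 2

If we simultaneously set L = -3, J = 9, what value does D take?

The joint intervention fixes L = -3, J = 9, removing each variable's own equation.
D = -2·J - K + 3  [with J=9, K=-1]  = -14

-14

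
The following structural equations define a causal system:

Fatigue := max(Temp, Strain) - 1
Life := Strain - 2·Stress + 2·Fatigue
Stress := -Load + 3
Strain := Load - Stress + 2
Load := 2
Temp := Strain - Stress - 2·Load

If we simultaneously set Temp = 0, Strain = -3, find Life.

The joint intervention fixes Temp = 0, Strain = -3, removing each variable's own equation.
Stress = -Load + 3  [with Load=2]  = 1
Fatigue = max(Temp, Strain) - 1  [with Temp=0, Strain=-3]  = -1
Life = Strain - 2·Stress + 2·Fatigue  [with Strain=-3, Stress=1, Fatigue=-1]  = -7

-7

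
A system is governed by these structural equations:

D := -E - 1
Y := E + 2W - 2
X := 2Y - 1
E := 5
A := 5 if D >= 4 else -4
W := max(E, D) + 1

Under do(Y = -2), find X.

-5

Intervening sets Y = -2 and removes its equation (Y := E + 2W - 2).
X = 2Y - 1  [with Y=-2]  = -5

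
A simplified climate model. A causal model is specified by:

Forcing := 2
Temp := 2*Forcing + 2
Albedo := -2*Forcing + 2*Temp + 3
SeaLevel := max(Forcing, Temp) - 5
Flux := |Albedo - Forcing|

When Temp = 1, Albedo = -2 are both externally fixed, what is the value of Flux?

Under do(Temp = 1, Albedo = -2), each intervened variable's structural equation is replaced by its fixed value.
Flux = |Albedo - Forcing|  [with Albedo=-2, Forcing=2]  = 4

4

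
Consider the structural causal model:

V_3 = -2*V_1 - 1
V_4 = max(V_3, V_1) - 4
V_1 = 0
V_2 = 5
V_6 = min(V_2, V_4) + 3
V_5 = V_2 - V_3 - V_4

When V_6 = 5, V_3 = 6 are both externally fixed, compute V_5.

-3

Under do(V_6 = 5, V_3 = 6), each intervened variable's structural equation is replaced by its fixed value.
V_4 = max(V_3, V_1) - 4  [with V_3=6, V_1=0]  = 2
V_5 = V_2 - V_3 - V_4  [with V_2=5, V_3=6, V_4=2]  = -3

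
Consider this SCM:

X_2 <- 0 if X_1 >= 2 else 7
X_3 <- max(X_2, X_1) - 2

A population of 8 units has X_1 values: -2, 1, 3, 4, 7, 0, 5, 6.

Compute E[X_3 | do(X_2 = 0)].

The intervention sets X_2=0 in all 8 units regardless of X_1. Recomputing X_3 per unit gives -2, -1, 1, 2, 5, -2, 3, 4; average 1.25.

1.25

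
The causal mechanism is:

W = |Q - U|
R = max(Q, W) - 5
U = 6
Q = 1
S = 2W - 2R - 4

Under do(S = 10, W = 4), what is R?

Under do(S = 10, W = 4), each intervened variable's structural equation is replaced by its fixed value.
R = max(Q, W) - 5  [with Q=1, W=4]  = -1

-1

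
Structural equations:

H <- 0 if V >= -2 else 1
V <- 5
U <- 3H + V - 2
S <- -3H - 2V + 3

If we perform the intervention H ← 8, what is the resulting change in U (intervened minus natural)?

Under do(H=8), the mechanism H <- 0 if V >= -2 else 1 is discarded; H is fixed at 8.
U = 3H + V - 2  [with H=8, V=5]  = 27
Without intervention: H = 0 if V >= -2 else 1  [with V=5]  = 0; U = 3H + V - 2  [with H=0, V=5]  = 3.
Change = 27 − 3 = 24.

24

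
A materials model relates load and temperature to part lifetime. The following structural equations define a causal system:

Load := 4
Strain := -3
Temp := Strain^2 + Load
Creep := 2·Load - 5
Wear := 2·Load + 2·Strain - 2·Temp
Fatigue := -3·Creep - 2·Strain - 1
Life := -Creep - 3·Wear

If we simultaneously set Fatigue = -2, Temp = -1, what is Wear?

4

Under do(Fatigue = -2, Temp = -1), each intervened variable's structural equation is replaced by its fixed value.
Wear = 2·Load + 2·Strain - 2·Temp  [with Load=4, Strain=-3, Temp=-1]  = 4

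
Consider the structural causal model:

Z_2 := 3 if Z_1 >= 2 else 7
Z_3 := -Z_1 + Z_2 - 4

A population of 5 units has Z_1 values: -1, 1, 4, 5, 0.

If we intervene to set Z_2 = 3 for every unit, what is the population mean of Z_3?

Every unit gets Z_2=3 under the intervention. Z_3 values become 0, -2, -5, -6, -1; E[Z_3|do(Z_2=3)] = -2.8.

-2.8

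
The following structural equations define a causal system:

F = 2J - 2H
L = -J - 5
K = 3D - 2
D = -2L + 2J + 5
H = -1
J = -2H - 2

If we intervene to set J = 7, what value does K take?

Under do(J=7), the mechanism J = -2H - 2 is discarded; J is fixed at 7.
L = -J - 5  [with J=7]  = -12
D = -2L + 2J + 5  [with L=-12, J=7]  = 43
K = 3D - 2  [with D=43]  = 127

127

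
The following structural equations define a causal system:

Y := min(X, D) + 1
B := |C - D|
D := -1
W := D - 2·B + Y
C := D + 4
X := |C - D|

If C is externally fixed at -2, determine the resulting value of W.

-3

Under do(C=-2), the mechanism C := D + 4 is discarded; C is fixed at -2.
B = |C - D|  [with C=-2, D=-1]  = 1
X = |C - D|  [with C=-2, D=-1]  = 1
Y = min(X, D) + 1  [with X=1, D=-1]  = 0
W = D - 2·B + Y  [with D=-1, B=1, Y=0]  = -3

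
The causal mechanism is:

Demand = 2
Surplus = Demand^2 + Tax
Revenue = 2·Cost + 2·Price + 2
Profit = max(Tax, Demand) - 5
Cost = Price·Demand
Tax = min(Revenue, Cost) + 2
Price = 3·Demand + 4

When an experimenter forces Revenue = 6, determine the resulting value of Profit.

3

Under do(Revenue=6), the mechanism Revenue = 2·Cost + 2·Price + 2 is discarded; Revenue is fixed at 6.
Price = 3·Demand + 4  [with Demand=2]  = 10
Cost = Price·Demand  [with Price=10, Demand=2]  = 20
Tax = min(Revenue, Cost) + 2  [with Revenue=6, Cost=20]  = 8
Profit = max(Tax, Demand) - 5  [with Tax=8, Demand=2]  = 3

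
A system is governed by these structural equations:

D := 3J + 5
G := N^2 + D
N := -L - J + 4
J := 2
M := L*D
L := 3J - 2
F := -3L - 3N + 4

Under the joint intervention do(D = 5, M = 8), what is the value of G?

The joint intervention fixes D = 5, M = 8, removing each variable's own equation.
L = 3J - 2  [with J=2]  = 4
N = -L - J + 4  [with L=4, J=2]  = -2
G = N^2 + D  [with N=-2, D=5]  = 9

9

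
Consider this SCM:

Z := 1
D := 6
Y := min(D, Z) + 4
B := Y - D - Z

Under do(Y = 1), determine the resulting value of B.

-6

The intervention breaks the incoming arrows to Y: Y := min(D, Z) + 4 no longer applies, and Y = 1.
B = Y - D - Z  [with Y=1, D=6, Z=1]  = -6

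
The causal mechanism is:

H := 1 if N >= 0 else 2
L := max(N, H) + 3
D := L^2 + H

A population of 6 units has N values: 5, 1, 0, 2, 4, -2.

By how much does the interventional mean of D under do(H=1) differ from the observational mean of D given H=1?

Under do(H=1), H's equation is replaced by H=1 for every unit. Per-unit D: 65, 17, 17, 26, 50, 17. Mean = 32.
E[D|H=1] averages over only the 5 units with H=1 (N = 5, 1, 0, 2, 4): D = 65, 17, 17, 26, 50, mean 35.
Difference = 32 − 35 = -3.

-3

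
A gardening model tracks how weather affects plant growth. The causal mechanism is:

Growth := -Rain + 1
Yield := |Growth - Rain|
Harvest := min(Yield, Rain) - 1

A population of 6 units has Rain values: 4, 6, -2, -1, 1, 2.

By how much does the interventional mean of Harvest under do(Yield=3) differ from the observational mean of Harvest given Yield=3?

0.5

Every unit gets Yield=3 under the intervention. Harvest values become 2, 2, -3, -2, 0, 1; E[Harvest|do(Yield=3)] = 0.
Conditioning on Yield=3 selects the 2 unit(s) with Rain ∈ {-1, 2}. Their Harvest values: -2, 1. Mean = -0.5.
Difference = 0 − (-0.5) = 0.5.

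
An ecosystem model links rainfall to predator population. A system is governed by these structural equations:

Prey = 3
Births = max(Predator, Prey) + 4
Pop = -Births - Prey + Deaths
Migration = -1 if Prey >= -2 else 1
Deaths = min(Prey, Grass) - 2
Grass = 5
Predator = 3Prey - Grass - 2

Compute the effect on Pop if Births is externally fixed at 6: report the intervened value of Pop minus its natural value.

The intervention breaks the incoming arrows to Births: Births = max(Predator, Prey) + 4 no longer applies, and Births = 6.
Deaths = min(Prey, Grass) - 2  [with Prey=3, Grass=5]  = 1
Pop = -Births - Prey + Deaths  [with Births=6, Prey=3, Deaths=1]  = -8
Without intervention: Predator = 3Prey - Grass - 2  [with Prey=3, Grass=5]  = 2; Births = max(Predator, Prey) + 4  [with Predator=2, Prey=3]  = 7; Deaths = min(Prey, Grass) - 2  [with Prey=3, Grass=5]  = 1; Pop = -Births - Prey + Deaths  [with Births=7, Prey=3, Deaths=1]  = -9.
Change = -8 − (-9) = 1.

1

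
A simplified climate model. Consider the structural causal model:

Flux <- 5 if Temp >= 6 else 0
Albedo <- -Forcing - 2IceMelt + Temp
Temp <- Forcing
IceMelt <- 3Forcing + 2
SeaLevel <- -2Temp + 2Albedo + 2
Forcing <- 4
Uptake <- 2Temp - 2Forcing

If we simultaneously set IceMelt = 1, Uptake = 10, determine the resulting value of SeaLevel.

-10

Setting IceMelt = 1, Uptake = 10 by intervention discards those variables' equations.
Temp = Forcing  [with Forcing=4]  = 4
Albedo = -Forcing - 2IceMelt + Temp  [with Forcing=4, IceMelt=1, Temp=4]  = -2
SeaLevel = -2Temp + 2Albedo + 2  [with Temp=4, Albedo=-2]  = -10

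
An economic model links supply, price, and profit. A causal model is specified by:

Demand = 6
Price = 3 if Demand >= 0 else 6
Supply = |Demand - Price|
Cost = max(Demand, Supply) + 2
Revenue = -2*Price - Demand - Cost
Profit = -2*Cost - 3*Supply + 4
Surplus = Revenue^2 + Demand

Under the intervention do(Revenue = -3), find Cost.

The intervention breaks the incoming arrows to Revenue: Revenue = -2*Price - Demand - Cost no longer applies, and Revenue = -3.
Since Cost is not a descendant of the intervened variable, it is unaffected.
Price = 3 if Demand >= 0 else 6  [with Demand=6]  = 3
Supply = |Demand - Price|  [with Demand=6, Price=3]  = 3
Cost = max(Demand, Supply) + 2  [with Demand=6, Supply=3]  = 8

8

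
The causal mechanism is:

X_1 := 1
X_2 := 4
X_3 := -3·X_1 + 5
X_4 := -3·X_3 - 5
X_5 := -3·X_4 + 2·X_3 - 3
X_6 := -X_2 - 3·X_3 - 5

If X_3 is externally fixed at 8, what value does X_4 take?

The intervention breaks the incoming arrows to X_3: X_3 := -3·X_1 + 5 no longer applies, and X_3 = 8.
X_4 = -3·X_3 - 5  [with X_3=8]  = -29

-29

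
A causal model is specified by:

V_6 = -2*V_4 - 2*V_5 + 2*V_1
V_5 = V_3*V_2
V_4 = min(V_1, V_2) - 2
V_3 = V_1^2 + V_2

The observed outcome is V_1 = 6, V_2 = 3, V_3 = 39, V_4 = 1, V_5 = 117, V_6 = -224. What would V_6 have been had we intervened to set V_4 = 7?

-236

Under do(V_4=7), the mechanism V_4 = min(V_1, V_2) - 2 is discarded; V_4 is fixed at 7.
V_3 = V_1^2 + V_2  [with V_1=6, V_2=3]  = 39
V_5 = V_3*V_2  [with V_3=39, V_2=3]  = 117
V_6 = -2*V_4 - 2*V_5 + 2*V_1  [with V_4=7, V_5=117, V_1=6]  = -236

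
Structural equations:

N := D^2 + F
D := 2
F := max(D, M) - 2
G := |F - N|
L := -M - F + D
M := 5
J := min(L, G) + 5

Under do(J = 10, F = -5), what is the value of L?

2

Under do(J = 10, F = -5), each intervened variable's structural equation is replaced by its fixed value.
L = -M - F + D  [with M=5, F=-5, D=2]  = 2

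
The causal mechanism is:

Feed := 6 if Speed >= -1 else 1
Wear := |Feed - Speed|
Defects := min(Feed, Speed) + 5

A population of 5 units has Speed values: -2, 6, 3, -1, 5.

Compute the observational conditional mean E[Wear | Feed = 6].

2.75

Observing Feed=6 restricts to units where Feed's equation naturally yields 6: Speed ∈ {6, 3, -1, 5}. In that subpopulation Wear = 0, 3, 7, 1, mean 2.75.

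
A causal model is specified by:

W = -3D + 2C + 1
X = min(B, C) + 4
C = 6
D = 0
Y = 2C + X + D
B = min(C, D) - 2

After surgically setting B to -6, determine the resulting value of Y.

10

do(B=-6) replaces the equation B = min(C, D) - 2 with the constant B = -6.
X = min(B, C) + 4  [with B=-6, C=6]  = -2
Y = 2C + X + D  [with C=6, X=-2, D=0]  = 10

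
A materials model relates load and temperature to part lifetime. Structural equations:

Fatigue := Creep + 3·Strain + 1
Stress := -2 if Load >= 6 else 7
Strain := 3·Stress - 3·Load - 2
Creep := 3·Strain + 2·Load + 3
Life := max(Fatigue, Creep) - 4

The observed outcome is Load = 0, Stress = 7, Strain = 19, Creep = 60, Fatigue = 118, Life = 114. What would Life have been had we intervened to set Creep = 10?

Under do(Creep=10), the mechanism Creep := 3·Strain + 2·Load + 3 is discarded; Creep is fixed at 10.
Stress = -2 if Load >= 6 else 7  [with Load=0]  = 7
Strain = 3·Stress - 3·Load - 2  [with Stress=7, Load=0]  = 19
Fatigue = Creep + 3·Strain + 1  [with Creep=10, Strain=19]  = 68
Life = max(Fatigue, Creep) - 4  [with Fatigue=68, Creep=10]  = 64

64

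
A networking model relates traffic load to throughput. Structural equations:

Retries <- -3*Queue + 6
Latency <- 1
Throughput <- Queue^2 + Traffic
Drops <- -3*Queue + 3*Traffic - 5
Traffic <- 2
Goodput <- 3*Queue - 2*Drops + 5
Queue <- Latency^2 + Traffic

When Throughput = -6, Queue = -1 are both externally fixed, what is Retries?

9

Under do(Throughput = -6, Queue = -1), each intervened variable's structural equation is replaced by its fixed value.
Retries = -3*Queue + 6  [with Queue=-1]  = 9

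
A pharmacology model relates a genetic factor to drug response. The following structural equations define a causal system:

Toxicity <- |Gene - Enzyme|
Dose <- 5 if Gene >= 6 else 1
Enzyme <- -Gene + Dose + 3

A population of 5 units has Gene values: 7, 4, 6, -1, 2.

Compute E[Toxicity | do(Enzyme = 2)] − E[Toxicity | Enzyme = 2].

Every unit gets Enzyme=2 under the intervention. Toxicity values become 5, 2, 4, 3, 0; E[Toxicity|do(Enzyme=2)] = 2.8.
Conditioning on Enzyme=2 selects the 2 unit(s) with Gene ∈ {6, 2}. Their Toxicity values: 4, 0. Mean = 2.
Difference = 2.8 − 2 = 0.8.

0.8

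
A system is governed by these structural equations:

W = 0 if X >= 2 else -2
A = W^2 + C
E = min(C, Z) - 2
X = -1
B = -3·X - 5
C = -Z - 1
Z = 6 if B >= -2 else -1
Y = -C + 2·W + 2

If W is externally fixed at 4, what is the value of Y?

17

The intervention breaks the incoming arrows to W: W = 0 if X >= 2 else -2 no longer applies, and W = 4.
B = -3·X - 5  [with X=-1]  = -2
Z = 6 if B >= -2 else -1  [with B=-2]  = 6
C = -Z - 1  [with Z=6]  = -7
Y = -C + 2·W + 2  [with C=-7, W=4]  = 17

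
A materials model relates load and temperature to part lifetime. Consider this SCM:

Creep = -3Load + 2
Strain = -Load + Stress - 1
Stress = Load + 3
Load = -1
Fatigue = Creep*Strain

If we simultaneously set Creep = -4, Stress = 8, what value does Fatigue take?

-32

The joint intervention fixes Creep = -4, Stress = 8, removing each variable's own equation.
Strain = -Load + Stress - 1  [with Load=-1, Stress=8]  = 8
Fatigue = Creep*Strain  [with Creep=-4, Strain=8]  = -32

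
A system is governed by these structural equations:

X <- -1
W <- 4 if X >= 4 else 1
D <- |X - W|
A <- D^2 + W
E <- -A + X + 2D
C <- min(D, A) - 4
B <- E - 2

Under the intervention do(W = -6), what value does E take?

-10

do(W=-6) replaces the equation W <- 4 if X >= 4 else 1 with the constant W = -6.
D = |X - W|  [with X=-1, W=-6]  = 5
A = D^2 + W  [with D=5, W=-6]  = 19
E = -A + X + 2D  [with A=19, X=-1, D=5]  = -10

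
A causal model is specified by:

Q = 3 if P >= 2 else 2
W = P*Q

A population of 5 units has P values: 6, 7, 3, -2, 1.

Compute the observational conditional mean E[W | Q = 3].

16

Conditioning on Q=3 selects the 3 unit(s) with P ∈ {6, 7, 3}. Their W values: 18, 21, 9. Mean = 16.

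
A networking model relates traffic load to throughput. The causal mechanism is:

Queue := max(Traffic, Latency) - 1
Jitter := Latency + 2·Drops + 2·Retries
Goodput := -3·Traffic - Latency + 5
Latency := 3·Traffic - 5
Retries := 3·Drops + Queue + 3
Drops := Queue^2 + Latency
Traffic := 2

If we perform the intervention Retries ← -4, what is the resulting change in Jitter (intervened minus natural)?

The intervention breaks the incoming arrows to Retries: Retries := 3·Drops + Queue + 3 no longer applies, and Retries = -4.
Latency = 3·Traffic - 5  [with Traffic=2]  = 1
Queue = max(Traffic, Latency) - 1  [with Traffic=2, Latency=1]  = 1
Drops = Queue^2 + Latency  [with Queue=1, Latency=1]  = 2
Jitter = Latency + 2·Drops + 2·Retries  [with Latency=1, Drops=2, Retries=-4]  = -3
Without intervention: Latency = 3·Traffic - 5  [with Traffic=2]  = 1; Queue = max(Traffic, Latency) - 1  [with Traffic=2, Latency=1]  = 1; Drops = Queue^2 + Latency  [with Queue=1, Latency=1]  = 2; Retries = 3·Drops + Queue + 3  [with Drops=2, Queue=1]  = 10; Jitter = Latency + 2·Drops + 2·Retries  [with Latency=1, Drops=2, Retries=10]  = 25.
Change = -3 − 25 = -28.

-28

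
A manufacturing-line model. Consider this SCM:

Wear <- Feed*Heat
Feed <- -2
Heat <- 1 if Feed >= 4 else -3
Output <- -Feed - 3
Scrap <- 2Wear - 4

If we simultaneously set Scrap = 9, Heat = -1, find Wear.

Setting Scrap = 9, Heat = -1 by intervention discards those variables' equations.
Wear = Feed*Heat  [with Feed=-2, Heat=-1]  = 2

2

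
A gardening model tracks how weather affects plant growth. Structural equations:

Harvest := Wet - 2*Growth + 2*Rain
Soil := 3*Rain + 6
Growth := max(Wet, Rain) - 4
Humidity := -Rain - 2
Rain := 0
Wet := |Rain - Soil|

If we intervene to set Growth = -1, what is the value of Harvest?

Under do(Growth=-1), the mechanism Growth := max(Wet, Rain) - 4 is discarded; Growth is fixed at -1.
Soil = 3*Rain + 6  [with Rain=0]  = 6
Wet = |Rain - Soil|  [with Rain=0, Soil=6]  = 6
Harvest = Wet - 2*Growth + 2*Rain  [with Wet=6, Growth=-1, Rain=0]  = 8

8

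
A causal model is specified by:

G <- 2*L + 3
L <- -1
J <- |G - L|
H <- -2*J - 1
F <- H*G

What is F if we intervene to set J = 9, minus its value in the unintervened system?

-14

do(J=9) replaces the equation J <- |G - L| with the constant J = 9.
G = 2*L + 3  [with L=-1]  = 1
H = -2*J - 1  [with J=9]  = -19
F = H*G  [with H=-19, G=1]  = -19
Without intervention: G = 2*L + 3  [with L=-1]  = 1; J = |G - L|  [with G=1, L=-1]  = 2; H = -2*J - 1  [with J=2]  = -5; F = H*G  [with H=-5, G=1]  = -5.
Change = -19 − (-5) = -14.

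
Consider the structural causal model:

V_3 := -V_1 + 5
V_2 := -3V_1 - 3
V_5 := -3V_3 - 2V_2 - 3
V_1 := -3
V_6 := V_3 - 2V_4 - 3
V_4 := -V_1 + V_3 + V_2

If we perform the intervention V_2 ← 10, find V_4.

Under do(V_2=10), the mechanism V_2 := -3V_1 - 3 is discarded; V_2 is fixed at 10.
V_3 = -V_1 + 5  [with V_1=-3]  = 8
V_4 = -V_1 + V_3 + V_2  [with V_1=-3, V_3=8, V_2=10]  = 21

21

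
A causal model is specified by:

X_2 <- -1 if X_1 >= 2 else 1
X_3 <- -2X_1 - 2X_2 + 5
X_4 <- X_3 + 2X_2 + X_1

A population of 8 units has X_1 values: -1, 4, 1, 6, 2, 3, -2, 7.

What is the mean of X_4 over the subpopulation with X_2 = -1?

0.6

Observing X_2=-1 restricts to units where X_2's equation naturally yields -1: X_1 ∈ {4, 6, 2, 3, 7}. In that subpopulation X_4 = 1, -1, 3, 2, -2, mean 0.6.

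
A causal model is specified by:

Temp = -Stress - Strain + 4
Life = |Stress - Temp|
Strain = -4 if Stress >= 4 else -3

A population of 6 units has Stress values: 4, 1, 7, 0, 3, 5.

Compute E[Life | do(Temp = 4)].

do(Temp=4) breaks Temp's dependence on Stress. With Temp=4 fixed, Life across the units is 0, 3, 3, 4, 1, 1, mean 2.

2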